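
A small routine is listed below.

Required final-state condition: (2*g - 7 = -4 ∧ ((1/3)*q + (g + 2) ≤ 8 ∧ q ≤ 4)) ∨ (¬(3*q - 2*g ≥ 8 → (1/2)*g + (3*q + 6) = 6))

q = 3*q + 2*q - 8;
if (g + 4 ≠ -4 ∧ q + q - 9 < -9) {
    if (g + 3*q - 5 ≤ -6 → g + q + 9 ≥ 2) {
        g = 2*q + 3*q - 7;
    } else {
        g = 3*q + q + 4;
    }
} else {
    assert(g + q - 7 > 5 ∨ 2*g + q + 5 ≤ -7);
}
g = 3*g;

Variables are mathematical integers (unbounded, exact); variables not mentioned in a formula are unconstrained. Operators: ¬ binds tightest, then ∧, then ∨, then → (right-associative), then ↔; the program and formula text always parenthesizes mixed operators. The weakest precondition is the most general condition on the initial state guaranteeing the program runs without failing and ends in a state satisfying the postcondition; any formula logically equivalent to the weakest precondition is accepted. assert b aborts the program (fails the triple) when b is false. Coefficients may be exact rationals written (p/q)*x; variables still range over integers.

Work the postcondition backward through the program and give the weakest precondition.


Working backward. After the program, the postcondition (2*g - 7 = -4 ∧ ((1/3)*q + (g + 2) ≤ 8 ∧ q ≤ 4)) ∨ (¬(3*q - 2*g ≥ 8 → (1/2)*g + (3*q + 6) = 6)) must hold; in canonical form it is (2*g = 3 ∧ g + (1/3)*q ≤ 6 ∧ q ≤ 4) ∨ (¬(3*q ≥ 2*g + 8 → (1/2)*g + 3*q = 0)).
Before g := 3*g: (6*g = 3 ∧ 3*g + (1/3)*q ≤ 6 ∧ q ≤ 4) ∨ (¬(3*q ≥ 6*g + 8 → (3/2)*g + 3*q = 0))
Then branch requires ((g + 3*q ≤ -1 → g + q ≥ -7) → ((30*q = 45 ∧ (46/3)*q ≤ 27 ∧ q ≤ 4) ∨ (¬(27*q ≤ 34 → (21/2)*q = 21/2)))) ∧ ((¬(g + 3*q ≤ -1 → g + q ≥ -7)) → ((24*q = -21 ∧ (37/3)*q ≤ -6 ∧ q ≤ 4) ∨ (¬(21*q ≤ -32 → 9*q = -6)))); else branch requires (g + q > 12 ∨ 2*g + q ≤ -12) ∧ ((6*g = 3 ∧ 3*g + (1/3)*q ≤ 6 ∧ q ≤ 4) ∨ (¬(3*q ≥ 6*g + 8 → (3/2)*g + 3*q = 0))).
Before the if: ((g ≠ -8 ∧ 2*q < 0) → (((g + 3*q ≤ -1 → g + q ≥ -7) → ((30*q = 45 ∧ (46/3)*q ≤ 27 ∧ q ≤ 4) ∨ (¬(27*q ≤ 34 → (21/2)*q = 21/2)))) ∧ ((¬(g + 3*q ≤ -1 → g + q ≥ -7)) → ((24*q = -21 ∧ (37/3)*q ≤ -6 ∧ q ≤ 4) ∨ (¬(21*q ≤ -32 → 9*q = -6)))))) ∧ ((¬(g ≠ -8 ∧ 2*q < 0)) → ((g + q > 12 ∨ 2*g + q ≤ -12) ∧ ((6*g = 3 ∧ 3*g + (1/3)*q ≤ 6 ∧ q ≤ 4) ∨ (¬(3*q ≥ 6*g + 8 → (3/2)*g + 3*q = 0)))))
Before q := 3*q + 2*q - 8: ((g ≠ -8 ∧ 10*q < 16) → (((g + 15*q ≤ 23 → g + 5*q ≥ 1) → ((150*q = 285 ∧ (230/3)*q ≤ 449/3 ∧ 5*q ≤ 12) ∨ (¬(135*q ≤ 250 → (105/2)*q = 189/2)))) ∧ ((¬(g + 15*q ≤ 23 → g + 5*q ≥ 1)) → ((120*q = 171 ∧ (185/3)*q ≤ 278/3 ∧ 5*q ≤ 12) ∨ (¬(105*q ≤ 136 → 45*q = 66)))))) ∧ ((¬(g ≠ -8 ∧ 10*q < 16)) → ((g + 5*q > 20 ∨ 2*g + 5*q ≤ -4) ∧ ((6*g = 3 ∧ 3*g + (5/3)*q ≤ 26/3 ∧ 5*q ≤ 12) ∨ (¬(15*q ≥ 6*g + 32 → (3/2)*g + 15*q = 24)))))
Answer: WP = ((g ≠ -8 ∧ 10*q < 16) → (((g + 15*q ≤ 23 → g + 5*q ≥ 1) → ((150*q = 285 ∧ (230/3)*q ≤ 449/3 ∧ 5*q ≤ 12) ∨ (¬(135*q ≤ 250 → (105/2)*q = 189/2)))) ∧ ((¬(g + 15*q ≤ 23 → g + 5*q ≥ 1)) → ((120*q = 171 ∧ (185/3)*q ≤ 278/3 ∧ 5*q ≤ 12) ∨ (¬(105*q ≤ 136 → 45*q = 66)))))) ∧ ((¬(g ≠ -8 ∧ 10*q < 16)) → ((g + 5*q > 20 ∨ 2*g + 5*q ≤ -4) ∧ ((6*g = 3 ∧ 3*g + (5/3)*q ≤ 26/3 ∧ 5*q ≤ 12) ∨ (¬(15*q ≥ 6*g + 32 → (3/2)*g + 15*q = 24)))))


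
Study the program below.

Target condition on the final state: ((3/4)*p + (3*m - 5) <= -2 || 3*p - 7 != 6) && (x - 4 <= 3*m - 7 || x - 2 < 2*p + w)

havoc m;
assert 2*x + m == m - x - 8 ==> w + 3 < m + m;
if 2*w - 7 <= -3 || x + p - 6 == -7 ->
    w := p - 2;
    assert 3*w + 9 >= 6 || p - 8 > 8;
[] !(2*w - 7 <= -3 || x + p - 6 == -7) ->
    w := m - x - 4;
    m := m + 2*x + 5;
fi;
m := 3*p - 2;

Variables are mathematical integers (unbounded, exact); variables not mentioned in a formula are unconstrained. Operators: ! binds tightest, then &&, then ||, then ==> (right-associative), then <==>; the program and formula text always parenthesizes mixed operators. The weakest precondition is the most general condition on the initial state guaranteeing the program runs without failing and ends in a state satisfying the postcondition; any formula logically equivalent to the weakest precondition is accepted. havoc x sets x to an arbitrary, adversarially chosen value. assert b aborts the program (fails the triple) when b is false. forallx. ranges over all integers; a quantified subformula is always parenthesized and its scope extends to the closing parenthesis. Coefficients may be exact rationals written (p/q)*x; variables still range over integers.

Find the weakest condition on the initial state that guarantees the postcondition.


Working backward. After the program, the postcondition ((3/4)*p + (3*m - 5) <= -2 || 3*p - 7 != 6) && (x - 4 <= 3*m - 7 || x - 2 < 2*p + w) must hold; in canonical form it is (3*m + (3/4)*p <= 3 || 3*p != 13) && (x <= 3*m - 3 || x < 2*p + w + 2).
Before m := 3*p - 2: ((39/4)*p <= 9 || 3*p != 13) && (x <= 9*p - 9 || x < 2*p + w + 2)
Then branch requires (3*p >= 3 || p > 16) && ((39/4)*p <= 9 || 3*p != 13) && (x <= 9*p - 9 || x < 3*p); else branch requires ((39/4)*p <= 9 || 3*p != 13) && (x <= 9*p - 9 || 2*x < m + 2*p - 2).
Before the if: ((2*w <= 4 || p + x == -1) ==> ((3*p >= 3 || p > 16) && ((39/4)*p <= 9 || 3*p != 13) && (x <= 9*p - 9 || x < 3*p))) && ((!(2*w <= 4 || p + x == -1)) ==> (((39/4)*p <= 9 || 3*p != 13) && (x <= 9*p - 9 || 2*x < m + 2*p - 2)))
Before assert 2*x + m == m - x - 8 ==> w + 3 < m + m: (3*x == -8 ==> w < 2*m - 3) && ((2*w <= 4 || p + x == -1) ==> ((3*p >= 3 || p > 16) && ((39/4)*p <= 9 || 3*p != 13) && (x <= 9*p - 9 || x < 3*p))) && ((!(2*w <= 4 || p + x == -1)) ==> (((39/4)*p <= 9 || 3*p != 13) && (x <= 9*p - 9 || 2*x < m + 2*p - 2)))
Before havoc m: forall m_1. ((3*x == -8 ==> w < 2*m_1 - 3) && ((2*w <= 4 || p + x == -1) ==> ((3*p >= 3 || p > 16) && ((39/4)*p <= 9 || 3*p != 13) && (x <= 9*p - 9 || x < 3*p))) && ((!(2*w <= 4 || p + x == -1)) ==> (((39/4)*p <= 9 || 3*p != 13) && (x <= 9*p - 9 || 2*x < m_1 + 2*p - 2))))
Answer: WP = forall m_1. ((3*x == -8 ==> w < 2*m_1 - 3) && ((2*w <= 4 || p + x == -1) ==> ((3*p >= 3 || p > 16) && ((39/4)*p <= 9 || 3*p != 13) && (x <= 9*p - 9 || x < 3*p))) && ((!(2*w <= 4 || p + x == -1)) ==> (((39/4)*p <= 9 || 3*p != 13) && (x <= 9*p - 9 || 2*x < m_1 + 2*p - 2))))


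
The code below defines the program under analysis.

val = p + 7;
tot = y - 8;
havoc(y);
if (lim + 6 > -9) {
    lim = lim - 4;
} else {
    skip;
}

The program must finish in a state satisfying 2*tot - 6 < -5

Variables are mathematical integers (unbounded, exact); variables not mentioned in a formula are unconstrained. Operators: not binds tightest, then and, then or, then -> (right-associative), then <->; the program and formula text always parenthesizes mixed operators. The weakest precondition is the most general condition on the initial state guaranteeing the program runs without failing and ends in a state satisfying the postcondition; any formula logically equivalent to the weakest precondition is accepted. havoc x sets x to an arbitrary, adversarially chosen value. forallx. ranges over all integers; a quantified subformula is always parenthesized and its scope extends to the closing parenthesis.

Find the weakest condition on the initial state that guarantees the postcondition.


Working backward. After the program, the postcondition 2*tot - 6 < -5 must hold; in canonical form it is 2*tot < 1.
Then branch requires 2*tot < 1; else branch requires 2*tot < 1.
Before the if: (lim > -15 -> 2*tot < 1) and ((not (lim > -15)) -> 2*tot < 1)
Before havoc y: (lim > -15 -> 2*tot < 1) and ((not (lim > -15)) -> 2*tot < 1)
Before tot := y - 8: (lim > -15 -> 2*y < 17) and ((not (lim > -15)) -> 2*y < 17)
Before val := p + 7: (lim > -15 -> 2*y < 17) and ((not (lim > -15)) -> 2*y < 17)
Answer: WP = (lim > -15 -> 2*y < 17) and ((not (lim > -15)) -> 2*y < 17)


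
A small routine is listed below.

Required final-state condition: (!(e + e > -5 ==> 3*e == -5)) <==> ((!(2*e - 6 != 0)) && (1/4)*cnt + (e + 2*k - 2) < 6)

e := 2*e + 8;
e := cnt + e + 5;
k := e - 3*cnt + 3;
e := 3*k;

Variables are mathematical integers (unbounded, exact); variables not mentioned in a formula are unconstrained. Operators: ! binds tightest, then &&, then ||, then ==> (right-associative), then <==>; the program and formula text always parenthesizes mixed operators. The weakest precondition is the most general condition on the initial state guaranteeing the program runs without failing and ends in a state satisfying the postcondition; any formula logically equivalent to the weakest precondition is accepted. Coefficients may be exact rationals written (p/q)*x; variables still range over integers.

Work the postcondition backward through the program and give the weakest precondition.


Working backward. After the program, the postcondition (!(e + e > -5 ==> 3*e == -5)) <==> ((!(2*e - 6 != 0)) && (1/4)*cnt + (e + 2*k - 2) < 6) must hold; in canonical form it is (!(2*e > -5 ==> 3*e == -5)) <==> ((!(2*e != 6)) && (1/4)*cnt + e + 2*k < 8).
Before e := 3*k: (!(6*k > -5 ==> 9*k == -5)) <==> ((!(6*k != 6)) && (1/4)*cnt + 5*k < 8)
Before k := e - 3*cnt + 3: (!(6*e > 18*cnt - 23 ==> 9*e == 27*cnt - 32)) <==> ((!(6*e != 18*cnt - 12)) && 5*e < (59/4)*cnt - 7)
Before e := cnt + e + 5: (!(6*e > 12*cnt - 53 ==> 9*e == 18*cnt - 77)) <==> ((!(6*e != 12*cnt - 42)) && 5*e < (39/4)*cnt - 32)
Before e := 2*e + 8: (!(12*e > 12*cnt - 101 ==> 18*e == 18*cnt - 149)) <==> ((!(12*e != 12*cnt - 90)) && 10*e < (39/4)*cnt - 72)
Answer: WP = (!(12*e > 12*cnt - 101 ==> 18*e == 18*cnt - 149)) <==> ((!(12*e != 12*cnt - 90)) && 10*e < (39/4)*cnt - 72)


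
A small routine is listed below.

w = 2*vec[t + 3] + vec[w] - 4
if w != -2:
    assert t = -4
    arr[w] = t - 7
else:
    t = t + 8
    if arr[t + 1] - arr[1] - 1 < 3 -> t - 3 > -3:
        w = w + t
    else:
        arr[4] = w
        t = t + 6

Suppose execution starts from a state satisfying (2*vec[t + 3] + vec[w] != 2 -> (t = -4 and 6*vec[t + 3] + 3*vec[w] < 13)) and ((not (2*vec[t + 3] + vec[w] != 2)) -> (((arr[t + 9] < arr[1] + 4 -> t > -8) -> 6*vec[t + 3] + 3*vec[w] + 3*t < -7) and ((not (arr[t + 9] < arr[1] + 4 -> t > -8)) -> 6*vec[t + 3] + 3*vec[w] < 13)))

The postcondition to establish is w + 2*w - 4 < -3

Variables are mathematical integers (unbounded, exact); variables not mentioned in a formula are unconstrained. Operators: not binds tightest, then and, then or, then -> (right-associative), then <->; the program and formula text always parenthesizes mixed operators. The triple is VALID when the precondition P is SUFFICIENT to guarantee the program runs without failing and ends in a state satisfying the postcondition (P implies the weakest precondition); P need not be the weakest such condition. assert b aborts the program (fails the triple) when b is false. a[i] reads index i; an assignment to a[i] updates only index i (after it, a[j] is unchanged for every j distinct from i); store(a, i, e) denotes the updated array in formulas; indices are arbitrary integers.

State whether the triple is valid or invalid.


Working backward. After the program, the postcondition w + 2*w - 4 < -3 must hold; in canonical form it is 3*w < 1.
Then branch requires t = -4 and 3*w < 1; else branch requires ((arr[t + 9] < arr[1] + 4 -> t > -8) -> 3*t + 3*w < -23) and ((not (arr[t + 9] < arr[1] + 4 -> t > -8)) -> 3*w < 1).
Before the if: (w != -2 -> (t = -4 and 3*w < 1)) and ((not (w != -2)) -> (((arr[t + 9] < arr[1] + 4 -> t > -8) -> 3*t + 3*w < -23) and ((not (arr[t + 9] < arr[1] + 4 -> t > -8)) -> 3*w < 1)))
Before w := 2*vec[t + 3] + vec[w] - 4: (2*vec[t + 3] + vec[w] != 2 -> (t = -4 and 6*vec[t + 3] + 3*vec[w] < 13)) and ((not (2*vec[t + 3] + vec[w] != 2)) -> (((arr[t + 9] < arr[1] + 4 -> t > -8) -> 6*vec[t + 3] + 3*vec[w] + 3*t < -11) and ((not (arr[t + 9] < arr[1] + 4 -> t > -8)) -> 6*vec[t + 3] + 3*vec[w] < 13)))
The weakest precondition is (2*vec[t + 3] + vec[w] != 2 -> (t = -4 and 6*vec[t + 3] + 3*vec[w] < 13)) and ((not (2*vec[t + 3] + vec[w] != 2)) -> (((arr[t + 9] < arr[1] + 4 -> t > -8) -> 6*vec[t + 3] + 3*vec[w] + 3*t < -11) and ((not (arr[t + 9] < arr[1] + 4 -> t > -8)) -> 6*vec[t + 3] + 3*vec[w] < 13))).
Check whether (2*vec[t + 3] + vec[w] != 2 -> (t = -4 and 6*vec[t + 3] + 3*vec[w] < 13)) and ((not (2*vec[t + 3] + vec[w] != 2)) -> (((arr[t + 9] < arr[1] + 4 -> t > -8) -> 6*vec[t + 3] + 3*vec[w] + 3*t < -7) and ((not (arr[t + 9] < arr[1] + 4 -> t > -8)) -> 6*vec[t + 3] + 3*vec[w] < 13))) implies it.
Countermodel: at the initial state arr = {[-2] = 0, [1] = 0, [4] = 0, [5] = 0, elsewhere 0}, t = -5, vec = {[-2] = 0, [1] = 0, [4] = 0, [5] = 2, elsewhere 0}, w = 5, the precondition holds but the weakest precondition fails.
Answer: invalid


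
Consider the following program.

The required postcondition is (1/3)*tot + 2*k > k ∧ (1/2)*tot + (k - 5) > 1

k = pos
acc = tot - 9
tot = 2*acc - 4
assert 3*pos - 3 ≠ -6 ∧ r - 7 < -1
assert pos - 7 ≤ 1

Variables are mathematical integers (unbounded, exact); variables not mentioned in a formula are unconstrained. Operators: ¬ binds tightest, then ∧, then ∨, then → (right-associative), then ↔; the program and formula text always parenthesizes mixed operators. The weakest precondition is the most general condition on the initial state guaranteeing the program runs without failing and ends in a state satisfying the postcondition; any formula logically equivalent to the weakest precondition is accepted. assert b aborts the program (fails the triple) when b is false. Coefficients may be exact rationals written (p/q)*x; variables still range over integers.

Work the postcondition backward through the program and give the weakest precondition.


Working backward. After the program, the postcondition (1/3)*tot + 2*k > k ∧ (1/2)*tot + (k - 5) > 1 must hold; in canonical form it is k + (1/3)*tot > 0 ∧ k + (1/2)*tot > 6.
Before assert pos - 7 ≤ 1: pos ≤ 8 ∧ k + (1/3)*tot > 0 ∧ k + (1/2)*tot > 6
Before assert 3*pos - 3 ≠ -6 ∧ r - 7 < -1: 3*pos ≠ -3 ∧ r < 6 ∧ pos ≤ 8 ∧ k + (1/3)*tot > 0 ∧ k + (1/2)*tot > 6
Before tot := 2*acc - 4: 3*pos ≠ -3 ∧ r < 6 ∧ pos ≤ 8 ∧ (2/3)*acc + k > 4/3 ∧ acc + k > 8
Before acc := tot - 9: 3*pos ≠ -3 ∧ r < 6 ∧ pos ≤ 8 ∧ k + (2/3)*tot > 22/3 ∧ k + tot > 17
Before k := pos: 3*pos ≠ -3 ∧ r < 6 ∧ pos ≤ 8 ∧ pos + (2/3)*tot > 22/3 ∧ pos + tot > 17
Answer: WP = 3*pos ≠ -3 ∧ r < 6 ∧ pos ≤ 8 ∧ pos + (2/3)*tot > 22/3 ∧ pos + tot > 17


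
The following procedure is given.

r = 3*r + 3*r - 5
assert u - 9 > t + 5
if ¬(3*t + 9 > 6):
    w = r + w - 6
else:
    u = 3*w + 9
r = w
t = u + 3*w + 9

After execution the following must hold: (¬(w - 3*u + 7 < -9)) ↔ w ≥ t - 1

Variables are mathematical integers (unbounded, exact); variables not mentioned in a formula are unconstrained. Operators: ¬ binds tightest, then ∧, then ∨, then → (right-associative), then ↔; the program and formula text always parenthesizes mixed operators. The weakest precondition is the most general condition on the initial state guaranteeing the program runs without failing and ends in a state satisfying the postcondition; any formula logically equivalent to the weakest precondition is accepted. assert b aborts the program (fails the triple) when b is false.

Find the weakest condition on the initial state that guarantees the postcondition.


Working backward. After the program, the postcondition (¬(w - 3*u + 7 < -9)) ↔ w ≥ t - 1 must hold; in canonical form it is (¬(w < 3*u - 16)) ↔ w ≥ t - 1.
Before t := u + 3*w + 9: (¬(w < 3*u - 16)) ↔ u + 2*w ≤ -8
Before r := w: (¬(w < 3*u - 16)) ↔ u + 2*w ≤ -8
Then branch requires (¬(r + w < 3*u - 10)) ↔ 2*r + u + 2*w ≤ 4; else branch requires (¬(8*w > -11)) ↔ 5*w ≤ -17.
Before the if: ((¬(3*t > -3)) → ((¬(r + w < 3*u - 10)) ↔ 2*r + u + 2*w ≤ 4)) ∧ (3*t > -3 → ((¬(8*w > -11)) ↔ 5*w ≤ -17))
Before assert u - 9 > t + 5: u > t + 14 ∧ ((¬(3*t > -3)) → ((¬(r + w < 3*u - 10)) ↔ 2*r + u + 2*w ≤ 4)) ∧ (3*t > -3 → ((¬(8*w > -11)) ↔ 5*w ≤ -17))
Before r := 3*r + 3*r - 5: u > t + 14 ∧ ((¬(3*t > -3)) → ((¬(6*r + w < 3*u - 5)) ↔ 12*r + u + 2*w ≤ 14)) ∧ (3*t > -3 → ((¬(8*w > -11)) ↔ 5*w ≤ -17))
Answer: WP = u > t + 14 ∧ ((¬(3*t > -3)) → ((¬(6*r + w < 3*u - 5)) ↔ 12*r + u + 2*w ≤ 14)) ∧ (3*t > -3 → ((¬(8*w > -11)) ↔ 5*w ≤ -17))


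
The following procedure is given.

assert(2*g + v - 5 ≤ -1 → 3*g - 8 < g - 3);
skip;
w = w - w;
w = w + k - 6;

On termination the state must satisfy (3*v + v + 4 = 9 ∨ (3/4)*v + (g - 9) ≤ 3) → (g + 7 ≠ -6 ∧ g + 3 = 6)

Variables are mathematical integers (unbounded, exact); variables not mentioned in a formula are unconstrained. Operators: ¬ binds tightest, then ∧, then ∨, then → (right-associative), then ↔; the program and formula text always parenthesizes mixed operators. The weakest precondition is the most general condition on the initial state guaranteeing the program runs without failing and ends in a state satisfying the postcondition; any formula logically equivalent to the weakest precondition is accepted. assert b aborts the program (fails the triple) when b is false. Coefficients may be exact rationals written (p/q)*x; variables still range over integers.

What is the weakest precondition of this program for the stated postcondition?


Working backward. After the program, the postcondition (3*v + v + 4 = 9 ∨ (3/4)*v + (g - 9) ≤ 3) → (g + 7 ≠ -6 ∧ g + 3 = 6) must hold; in canonical form it is (4*v = 5 ∨ g + (3/4)*v ≤ 12) → (g ≠ -13 ∧ g = 3).
Before w := w + k - 6: (4*v = 5 ∨ g + (3/4)*v ≤ 12) → (g ≠ -13 ∧ g = 3)
Before w := w - w: (4*v = 5 ∨ g + (3/4)*v ≤ 12) → (g ≠ -13 ∧ g = 3)
Before skip: (4*v = 5 ∨ g + (3/4)*v ≤ 12) → (g ≠ -13 ∧ g = 3)
Before assert 2*g + v - 5 ≤ -1 → 3*g - 8 < g - 3: (2*g + v ≤ 4 → 2*g < 5) ∧ ((4*v = 5 ∨ g + (3/4)*v ≤ 12) → (g ≠ -13 ∧ g = 3))
Answer: WP = (2*g + v ≤ 4 → 2*g < 5) ∧ ((4*v = 5 ∨ g + (3/4)*v ≤ 12) → (g ≠ -13 ∧ g = 3))


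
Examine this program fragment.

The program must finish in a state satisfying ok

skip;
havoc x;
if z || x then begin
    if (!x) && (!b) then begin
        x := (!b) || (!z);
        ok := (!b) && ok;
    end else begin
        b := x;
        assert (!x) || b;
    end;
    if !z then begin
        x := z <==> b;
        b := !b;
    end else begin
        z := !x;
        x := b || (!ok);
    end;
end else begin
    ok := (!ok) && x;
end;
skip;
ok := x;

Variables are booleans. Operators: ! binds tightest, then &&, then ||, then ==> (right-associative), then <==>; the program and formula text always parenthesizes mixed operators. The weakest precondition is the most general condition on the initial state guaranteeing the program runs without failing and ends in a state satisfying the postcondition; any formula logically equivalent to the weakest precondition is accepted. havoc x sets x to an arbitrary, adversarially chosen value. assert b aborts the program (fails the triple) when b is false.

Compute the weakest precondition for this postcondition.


Working backward. After the program, ok must hold.
Before ok := x: x
Before skip: x
Then branch requires (((!x) && (!b)) ==> (((!z) ==> (z <==> b)) && (z ==> (b || (!((!b) && ok)))))) && ((!((!x) && (!b))) ==> (((!z) ==> (z <==> x)) && (z ==> (x || (!ok))))); else branch requires x.
Before the if: ((z || x) ==> ((((!x) && (!b)) ==> (((!z) ==> (z <==> b)) && (z ==> (b || (!((!b) && ok)))))) && ((!((!x) && (!b))) ==> (((!z) ==> (z <==> x)) && (z ==> (x || (!ok))))))) && ((!(z || x)) ==> x)
Before havoc x: ((!z) ==> z) && (z ==> (((!b) ==> (((!z) ==> (z <==> b)) && (z ==> (b || (!((!b) && ok)))))) && (b ==> (z ==> (!ok))))) && z
Before skip: ((!z) ==> z) && (z ==> (((!b) ==> (((!z) ==> (z <==> b)) && (z ==> (b || (!((!b) && ok)))))) && (b ==> (z ==> (!ok))))) && z
Answer: WP = ((!z) ==> z) && (z ==> (((!b) ==> (((!z) ==> (z <==> b)) && (z ==> (b || (!((!b) && ok)))))) && (b ==> (z ==> (!ok))))) && z


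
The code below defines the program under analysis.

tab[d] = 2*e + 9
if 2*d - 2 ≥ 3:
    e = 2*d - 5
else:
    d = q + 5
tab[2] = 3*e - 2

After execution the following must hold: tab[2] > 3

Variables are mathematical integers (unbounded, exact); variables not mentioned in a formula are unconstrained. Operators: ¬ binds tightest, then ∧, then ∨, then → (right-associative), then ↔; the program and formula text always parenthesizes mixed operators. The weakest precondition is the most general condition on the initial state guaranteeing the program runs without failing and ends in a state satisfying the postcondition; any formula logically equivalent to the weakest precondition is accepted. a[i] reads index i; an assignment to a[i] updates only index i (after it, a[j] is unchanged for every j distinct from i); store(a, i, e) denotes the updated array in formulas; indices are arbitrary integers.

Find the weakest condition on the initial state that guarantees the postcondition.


Working backward. After the program, tab[2] > 3 must hold.
Before tab[2] := 3*e - 2: 3*e > 5
Then branch requires 6*d > 20; else branch requires 3*e > 5.
Before the if: (2*d ≥ 5 → 6*d > 20) ∧ ((¬(2*d ≥ 5)) → 3*e > 5)
Before tab[d] := 2*e + 9: (2*d ≥ 5 → 6*d > 20) ∧ ((¬(2*d ≥ 5)) → 3*e > 5)
Answer: WP = (2*d ≥ 5 → 6*d > 20) ∧ ((¬(2*d ≥ 5)) → 3*e > 5)


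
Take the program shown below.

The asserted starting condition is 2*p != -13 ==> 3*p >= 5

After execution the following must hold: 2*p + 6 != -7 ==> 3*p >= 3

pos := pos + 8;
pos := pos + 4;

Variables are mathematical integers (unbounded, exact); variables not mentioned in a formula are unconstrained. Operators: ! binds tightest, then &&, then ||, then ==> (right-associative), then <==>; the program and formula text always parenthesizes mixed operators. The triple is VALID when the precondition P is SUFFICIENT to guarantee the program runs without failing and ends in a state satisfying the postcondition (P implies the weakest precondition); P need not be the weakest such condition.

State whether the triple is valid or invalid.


Working backward. After the program, the postcondition 2*p + 6 != -7 ==> 3*p >= 3 must hold; in canonical form it is 2*p != -13 ==> 3*p >= 3.
Before pos := pos + 4: 2*p != -13 ==> 3*p >= 3
Before pos := pos + 8: 2*p != -13 ==> 3*p >= 3
The weakest precondition is 2*p != -13 ==> 3*p >= 3.
Check whether 2*p != -13 ==> 3*p >= 5 implies it.
Every state satisfying the precondition satisfies the weakest precondition: the implication holds.
Answer: valid


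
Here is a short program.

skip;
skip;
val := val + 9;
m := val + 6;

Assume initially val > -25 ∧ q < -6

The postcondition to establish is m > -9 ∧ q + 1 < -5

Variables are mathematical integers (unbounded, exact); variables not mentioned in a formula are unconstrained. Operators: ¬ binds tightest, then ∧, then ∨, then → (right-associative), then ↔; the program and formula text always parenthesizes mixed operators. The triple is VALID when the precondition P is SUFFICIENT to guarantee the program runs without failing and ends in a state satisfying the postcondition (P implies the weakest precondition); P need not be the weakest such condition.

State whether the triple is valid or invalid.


Working backward. After the program, the postcondition m > -9 ∧ q + 1 < -5 must hold; in canonical form it is m > -9 ∧ q < -6.
Before m := val + 6: val > -15 ∧ q < -6
Before val := val + 9: val > -24 ∧ q < -6
Before skip: val > -24 ∧ q < -6
Before skip: val > -24 ∧ q < -6
The weakest precondition is val > -24 ∧ q < -6.
Check whether val > -25 ∧ q < -6 implies it.
Countermodel: at the initial state q = -7, val = -24, the precondition holds but the weakest precondition fails.
Answer: invalid


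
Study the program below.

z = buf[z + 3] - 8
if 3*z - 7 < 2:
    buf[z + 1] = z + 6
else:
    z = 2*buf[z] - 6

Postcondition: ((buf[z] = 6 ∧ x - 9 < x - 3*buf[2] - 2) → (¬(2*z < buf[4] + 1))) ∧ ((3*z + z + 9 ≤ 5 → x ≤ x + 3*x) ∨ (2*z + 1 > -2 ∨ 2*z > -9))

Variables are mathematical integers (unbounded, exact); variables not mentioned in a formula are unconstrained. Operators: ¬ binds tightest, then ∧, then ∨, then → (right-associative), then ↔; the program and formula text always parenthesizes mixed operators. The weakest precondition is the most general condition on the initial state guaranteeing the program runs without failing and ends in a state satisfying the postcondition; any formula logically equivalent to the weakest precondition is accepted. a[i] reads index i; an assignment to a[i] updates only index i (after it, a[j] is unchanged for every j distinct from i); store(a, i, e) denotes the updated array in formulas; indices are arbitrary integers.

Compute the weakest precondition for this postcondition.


Working backward. After the program, the postcondition ((buf[z] = 6 ∧ x - 9 < x - 3*buf[2] - 2) → (¬(2*z < buf[4] + 1))) ∧ ((3*z + z + 9 ≤ 5 → x ≤ x + 3*x) ∨ (2*z + 1 > -2 ∨ 2*z > -9)) must hold; in canonical form it is ((buf[z] = 6 ∧ 3*buf[2] < 7) → (¬(2*z < buf[4] + 1))) ∧ ((4*z ≤ -4 → 3*x ≥ 0) ∨ 2*z > -3 ∨ 2*z > -9).
Then branch requires ((store(buf, z + 1, z + 6)[z] = 6 ∧ 3*store(buf, z + 1, z + 6)[2] < 7) → (¬(2*z < store(buf, z + 1, z + 6)[4] + 1))) ∧ ((4*z ≤ -4 → 3*x ≥ 0) ∨ 2*z > -3 ∨ 2*z > -9); else branch requires ((buf[2*buf[z] - 6] = 6 ∧ 3*buf[2] < 7) → (¬(4*buf[z] < buf[4] + 13))) ∧ ((8*buf[z] ≤ 20 → 3*x ≥ 0) ∨ 4*buf[z] > 9 ∨ 4*buf[z] > 3).
Before the if: (3*z < 9 → (((store(buf, z + 1, z + 6)[z] = 6 ∧ 3*store(buf, z + 1, z + 6)[2] < 7) → (¬(2*z < store(buf, z + 1, z + 6)[4] + 1))) ∧ ((4*z ≤ -4 → 3*x ≥ 0) ∨ 2*z > -3 ∨ 2*z > -9))) ∧ ((¬(3*z < 9)) → (((buf[2*buf[z] - 6] = 6 ∧ 3*buf[2] < 7) → (¬(4*buf[z] < buf[4] + 13))) ∧ ((8*buf[z] ≤ 20 → 3*x ≥ 0) ∨ 4*buf[z] > 9 ∨ 4*buf[z] > 3)))
Before z := buf[z + 3] - 8: (3*buf[z + 3] < 33 → (((store(buf, buf[z + 3] - 7, buf[z + 3] - 2)[buf[z + 3] - 8] = 6 ∧ 3*store(buf, buf[z + 3] - 7, buf[z + 3] - 2)[2] < 7) → (¬(2*buf[z + 3] < store(buf, buf[z + 3] - 7, buf[z + 3] - 2)[4] + 17))) ∧ ((4*buf[z + 3] ≤ 28 → 3*x ≥ 0) ∨ 2*buf[z + 3] > 13 ∨ 2*buf[z + 3] > 7))) ∧ ((¬(3*buf[z + 3] < 33)) → (((buf[2*buf[buf[z + 3] - 8] - 6] = 6 ∧ 3*buf[2] < 7) → (¬(4*buf[buf[z + 3] - 8] < buf[4] + 13))) ∧ ((8*buf[buf[z + 3] - 8] ≤ 20 → 3*x ≥ 0) ∨ 4*buf[buf[z + 3] - 8] > 9 ∨ 4*buf[buf[z + 3] - 8] > 3)))
Answer: WP = (3*buf[z + 3] < 33 → (((store(buf, buf[z + 3] - 7, buf[z + 3] - 2)[buf[z + 3] - 8] = 6 ∧ 3*store(buf, buf[z + 3] - 7, buf[z + 3] - 2)[2] < 7) → (¬(2*buf[z + 3] < store(buf, buf[z + 3] - 7, buf[z + 3] - 2)[4] + 17))) ∧ ((4*buf[z + 3] ≤ 28 → 3*x ≥ 0) ∨ 2*buf[z + 3] > 13 ∨ 2*buf[z + 3] > 7))) ∧ ((¬(3*buf[z + 3] < 33)) → (((buf[2*buf[buf[z + 3] - 8] - 6] = 6 ∧ 3*buf[2] < 7) → (¬(4*buf[buf[z + 3] - 8] < buf[4] + 13))) ∧ ((8*buf[buf[z + 3] - 8] ≤ 20 → 3*x ≥ 0) ∨ 4*buf[buf[z + 3] - 8] > 9 ∨ 4*buf[buf[z + 3] - 8] > 3)))


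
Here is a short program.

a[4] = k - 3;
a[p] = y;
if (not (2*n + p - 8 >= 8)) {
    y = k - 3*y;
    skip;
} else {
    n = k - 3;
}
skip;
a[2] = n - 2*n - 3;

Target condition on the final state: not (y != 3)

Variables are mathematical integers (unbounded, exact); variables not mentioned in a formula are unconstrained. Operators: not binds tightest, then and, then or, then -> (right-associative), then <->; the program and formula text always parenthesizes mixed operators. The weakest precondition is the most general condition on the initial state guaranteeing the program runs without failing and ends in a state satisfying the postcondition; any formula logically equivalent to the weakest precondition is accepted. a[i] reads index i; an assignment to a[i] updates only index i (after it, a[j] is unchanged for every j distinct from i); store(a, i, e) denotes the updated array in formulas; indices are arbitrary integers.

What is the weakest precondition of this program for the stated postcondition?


Working backward. After the program, not (y != 3) must hold.
Before a[2] := n - 2*n - 3: not (y != 3)
Before skip: not (y != 3)
Then branch requires not (k != 3*y + 3); else branch requires not (y != 3).
Before the if: ((not (2*n + p >= 16)) -> (not (k != 3*y + 3))) and (2*n + p >= 16 -> (not (y != 3)))
Before a[p] := y: ((not (2*n + p >= 16)) -> (not (k != 3*y + 3))) and (2*n + p >= 16 -> (not (y != 3)))
Before a[4] := k - 3: ((not (2*n + p >= 16)) -> (not (k != 3*y + 3))) and (2*n + p >= 16 -> (not (y != 3)))
Answer: WP = ((not (2*n + p >= 16)) -> (not (k != 3*y + 3))) and (2*n + p >= 16 -> (not (y != 3)))


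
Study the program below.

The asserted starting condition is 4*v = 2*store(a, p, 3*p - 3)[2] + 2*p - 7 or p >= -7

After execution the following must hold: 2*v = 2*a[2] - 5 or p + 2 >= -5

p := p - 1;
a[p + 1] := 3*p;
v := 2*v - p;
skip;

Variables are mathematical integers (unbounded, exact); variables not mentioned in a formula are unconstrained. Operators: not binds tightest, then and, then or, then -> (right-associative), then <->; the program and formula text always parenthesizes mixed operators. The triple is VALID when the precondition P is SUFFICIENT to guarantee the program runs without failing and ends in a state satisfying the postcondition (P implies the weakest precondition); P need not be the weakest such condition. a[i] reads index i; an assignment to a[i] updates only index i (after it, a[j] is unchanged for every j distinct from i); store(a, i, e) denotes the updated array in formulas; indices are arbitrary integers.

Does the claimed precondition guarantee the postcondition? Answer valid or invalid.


Working backward. After the program, the postcondition 2*v = 2*a[2] - 5 or p + 2 >= -5 must hold; in canonical form it is 2*v = 2*a[2] - 5 or p >= -7.
Before skip: 2*v = 2*a[2] - 5 or p >= -7
Before v := 2*v - p: 4*v = 2*a[2] + 2*p - 5 or p >= -7
Before a[p + 1] := 3*p: 4*v = 2*store(a, p + 1, 3*p)[2] + 2*p - 5 or p >= -7
Before p := p - 1: 4*v = 2*store(a, p, 3*p - 3)[2] + 2*p - 7 or p >= -6
The weakest precondition is 4*v = 2*store(a, p, 3*p - 3)[2] + 2*p - 7 or p >= -6.
Check whether 4*v = 2*store(a, p, 3*p - 3)[2] + 2*p - 7 or p >= -7 implies it.
Countermodel: at the initial state a = {[-7] = 0, [2] = 0, elsewhere 0}, p = -7, v = 0, the precondition holds but the weakest precondition fails.
Answer: invalid


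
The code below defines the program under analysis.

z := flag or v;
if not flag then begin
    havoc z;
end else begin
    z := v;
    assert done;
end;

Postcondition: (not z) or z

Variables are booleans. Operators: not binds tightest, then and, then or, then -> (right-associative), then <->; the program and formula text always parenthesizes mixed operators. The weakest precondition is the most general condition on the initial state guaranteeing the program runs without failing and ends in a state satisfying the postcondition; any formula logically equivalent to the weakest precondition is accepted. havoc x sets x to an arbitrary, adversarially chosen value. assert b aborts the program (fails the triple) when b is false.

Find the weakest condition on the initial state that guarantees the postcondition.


Working backward. After the program, the postcondition (not z) or z must hold; in canonical form it is true.
Then branch requires true; else branch requires done.
Before the if: flag -> done
Before z := flag or v: flag -> done
Answer: WP = flag -> done


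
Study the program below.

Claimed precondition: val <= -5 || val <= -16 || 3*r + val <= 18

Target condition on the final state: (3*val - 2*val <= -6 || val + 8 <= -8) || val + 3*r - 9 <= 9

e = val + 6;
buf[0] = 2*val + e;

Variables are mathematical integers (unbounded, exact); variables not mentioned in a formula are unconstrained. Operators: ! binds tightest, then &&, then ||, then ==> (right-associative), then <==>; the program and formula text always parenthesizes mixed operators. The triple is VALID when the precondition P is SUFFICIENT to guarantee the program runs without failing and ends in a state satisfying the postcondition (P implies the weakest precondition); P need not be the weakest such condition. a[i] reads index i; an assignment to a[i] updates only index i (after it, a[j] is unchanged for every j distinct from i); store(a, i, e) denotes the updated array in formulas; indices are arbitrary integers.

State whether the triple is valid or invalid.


Working backward. After the program, the postcondition (3*val - 2*val <= -6 || val + 8 <= -8) || val + 3*r - 9 <= 9 must hold; in canonical form it is val <= -6 || val <= -16 || 3*r + val <= 18.
Before buf[0] := 2*val + e: val <= -6 || val <= -16 || 3*r + val <= 18
Before e := val + 6: val <= -6 || val <= -16 || 3*r + val <= 18
The weakest precondition is val <= -6 || val <= -16 || 3*r + val <= 18.
Check whether val <= -5 || val <= -16 || 3*r + val <= 18 implies it.
Countermodel: at the initial state r = 8, val = -5, the precondition holds but the weakest precondition fails.
Answer: invalid


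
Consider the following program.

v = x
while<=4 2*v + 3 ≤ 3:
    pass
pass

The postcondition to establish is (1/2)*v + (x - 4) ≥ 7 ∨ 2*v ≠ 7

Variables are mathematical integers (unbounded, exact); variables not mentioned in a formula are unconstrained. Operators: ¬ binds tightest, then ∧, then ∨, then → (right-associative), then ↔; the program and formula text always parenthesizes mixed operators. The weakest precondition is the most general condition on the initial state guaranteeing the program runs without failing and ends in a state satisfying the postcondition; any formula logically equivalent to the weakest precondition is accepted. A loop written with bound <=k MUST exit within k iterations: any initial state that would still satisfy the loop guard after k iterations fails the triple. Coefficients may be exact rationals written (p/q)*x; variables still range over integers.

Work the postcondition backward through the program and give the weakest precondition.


Working backward. After the program, the postcondition (1/2)*v + (x - 4) ≥ 7 ∨ 2*v ≠ 7 must hold; in canonical form it is (1/2)*v + x ≥ 11 ∨ 2*v ≠ 7.
Before skip: (1/2)*v + x ≥ 11 ∨ 2*v ≠ 7
Before the loop (bound <=4), unroll the exhaustion recursion (WP_0 = exit-now case; WP_j = one more guarded iteration, up to j = 4):
  WP_0: (¬(2*v ≤ 0)) ∧ ((1/2)*v + x ≥ 11 ∨ 2*v ≠ 7)
  WP_1: (2*v ≤ 0 → ((¬(2*v ≤ 0)) ∧ ((1/2)*v + x ≥ 11 ∨ 2*v ≠ 7))) ∧ ((¬(2*v ≤ 0)) → ((1/2)*v + x ≥ 11 ∨ 2*v ≠ 7))
  WP_2: (2*v ≤ 0 → ((2*v ≤ 0 → ((¬(2*v ≤ 0)) ∧ ((1/2)*v + x ≥ 11 ∨ 2*v ≠ 7))) ∧ ((¬(2*v ≤ 0)) → ((1/2)*v + x ≥ 11 ∨ 2*v ≠ 7)))) ∧ ((¬(2*v ≤ 0)) → ((1/2)*v + x ≥ 11 ∨ 2*v ≠ 7))
  WP_3: (2*v ≤ 0 → ((2*v ≤ 0 → ((2*v ≤ 0 → ((¬(2*v ≤ 0)) ∧ ((1/2)*v + x ≥ 11 ∨ 2*v ≠ 7))) ∧ ((¬(2*v ≤ 0)) → ((1/2)*v + x ≥ 11 ∨ 2*v ≠ 7)))) ∧ ((¬(2*v ≤ 0)) → ((1/2)*v + x ≥ 11 ∨ 2*v ≠ 7)))) ∧ ((¬(2*v ≤ 0)) → ((1/2)*v + x ≥ 11 ∨ 2*v ≠ 7))
  WP_4: (2*v ≤ 0 → ((2*v ≤ 0 → ((2*v ≤ 0 → ((2*v ≤ 0 → ((¬(2*v ≤ 0)) ∧ ((1/2)*v + x ≥ 11 ∨ 2*v ≠ 7))) ∧ ((¬(2*v ≤ 0)) → ((1/2)*v + x ≥ 11 ∨ 2*v ≠ 7)))) ∧ ((¬(2*v ≤ 0)) → ((1/2)*v + x ≥ 11 ∨ 2*v ≠ 7)))) ∧ ((¬(2*v ≤ 0)) → ((1/2)*v + x ≥ 11 ∨ 2*v ≠ 7)))) ∧ ((¬(2*v ≤ 0)) → ((1/2)*v + x ≥ 11 ∨ 2*v ≠ 7))
So before the loop: (2*v ≤ 0 → ((2*v ≤ 0 → ((2*v ≤ 0 → ((2*v ≤ 0 → ((¬(2*v ≤ 0)) ∧ ((1/2)*v + x ≥ 11 ∨ 2*v ≠ 7))) ∧ ((¬(2*v ≤ 0)) → ((1/2)*v + x ≥ 11 ∨ 2*v ≠ 7)))) ∧ ((¬(2*v ≤ 0)) → ((1/2)*v + x ≥ 11 ∨ 2*v ≠ 7)))) ∧ ((¬(2*v ≤ 0)) → ((1/2)*v + x ≥ 11 ∨ 2*v ≠ 7)))) ∧ ((¬(2*v ≤ 0)) → ((1/2)*v + x ≥ 11 ∨ 2*v ≠ 7))
Before v := x: (2*x ≤ 0 → ((2*x ≤ 0 → ((2*x ≤ 0 → ((2*x ≤ 0 → ((¬(2*x ≤ 0)) ∧ ((3/2)*x ≥ 11 ∨ 2*x ≠ 7))) ∧ ((¬(2*x ≤ 0)) → ((3/2)*x ≥ 11 ∨ 2*x ≠ 7)))) ∧ ((¬(2*x ≤ 0)) → ((3/2)*x ≥ 11 ∨ 2*x ≠ 7)))) ∧ ((¬(2*x ≤ 0)) → ((3/2)*x ≥ 11 ∨ 2*x ≠ 7)))) ∧ ((¬(2*x ≤ 0)) → ((3/2)*x ≥ 11 ∨ 2*x ≠ 7))
Answer: WP = (2*x ≤ 0 → ((2*x ≤ 0 → ((2*x ≤ 0 → ((2*x ≤ 0 → ((¬(2*x ≤ 0)) ∧ ((3/2)*x ≥ 11 ∨ 2*x ≠ 7))) ∧ ((¬(2*x ≤ 0)) → ((3/2)*x ≥ 11 ∨ 2*x ≠ 7)))) ∧ ((¬(2*x ≤ 0)) → ((3/2)*x ≥ 11 ∨ 2*x ≠ 7)))) ∧ ((¬(2*x ≤ 0)) → ((3/2)*x ≥ 11 ∨ 2*x ≠ 7)))) ∧ ((¬(2*x ≤ 0)) → ((3/2)*x ≥ 11 ∨ 2*x ≠ 7))


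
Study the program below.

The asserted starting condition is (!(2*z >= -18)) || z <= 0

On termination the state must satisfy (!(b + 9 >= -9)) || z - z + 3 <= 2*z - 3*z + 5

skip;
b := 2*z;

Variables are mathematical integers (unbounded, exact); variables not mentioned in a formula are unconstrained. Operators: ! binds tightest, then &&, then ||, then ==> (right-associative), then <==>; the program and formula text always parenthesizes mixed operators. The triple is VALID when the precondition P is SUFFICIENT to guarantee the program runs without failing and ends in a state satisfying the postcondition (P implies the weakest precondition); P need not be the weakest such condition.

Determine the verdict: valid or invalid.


Working backward. After the program, the postcondition (!(b + 9 >= -9)) || z - z + 3 <= 2*z - 3*z + 5 must hold; in canonical form it is (!(b >= -18)) || z <= 2.
Before b := 2*z: (!(2*z >= -18)) || z <= 2
Before skip: (!(2*z >= -18)) || z <= 2
The weakest precondition is (!(2*z >= -18)) || z <= 2.
Check whether (!(2*z >= -18)) || z <= 0 implies it.
Every state satisfying the precondition satisfies the weakest precondition: the implication holds.
Answer: valid


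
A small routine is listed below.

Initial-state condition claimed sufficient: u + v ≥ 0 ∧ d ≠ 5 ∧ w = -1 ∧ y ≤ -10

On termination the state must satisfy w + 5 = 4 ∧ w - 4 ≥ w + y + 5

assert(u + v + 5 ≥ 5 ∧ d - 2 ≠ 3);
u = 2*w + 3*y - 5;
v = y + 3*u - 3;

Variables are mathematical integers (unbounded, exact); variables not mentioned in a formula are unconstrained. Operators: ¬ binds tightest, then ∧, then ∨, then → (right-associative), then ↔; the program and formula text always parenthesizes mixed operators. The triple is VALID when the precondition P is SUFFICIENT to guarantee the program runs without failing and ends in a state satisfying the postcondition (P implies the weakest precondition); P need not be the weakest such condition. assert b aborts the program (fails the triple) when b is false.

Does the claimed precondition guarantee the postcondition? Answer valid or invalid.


Working backward. After the program, the postcondition w + 5 = 4 ∧ w - 4 ≥ w + y + 5 must hold; in canonical form it is w = -1 ∧ y ≤ -9.
Before v := y + 3*u - 3: w = -1 ∧ y ≤ -9
Before u := 2*w + 3*y - 5: w = -1 ∧ y ≤ -9
Before assert u + v + 5 ≥ 5 ∧ d - 2 ≠ 3: u + v ≥ 0 ∧ d ≠ 5 ∧ w = -1 ∧ y ≤ -9
The weakest precondition is u + v ≥ 0 ∧ d ≠ 5 ∧ w = -1 ∧ y ≤ -9.
Check whether u + v ≥ 0 ∧ d ≠ 5 ∧ w = -1 ∧ y ≤ -10 implies it.
Every state satisfying the precondition satisfies the weakest precondition: the implication holds.
Answer: valid


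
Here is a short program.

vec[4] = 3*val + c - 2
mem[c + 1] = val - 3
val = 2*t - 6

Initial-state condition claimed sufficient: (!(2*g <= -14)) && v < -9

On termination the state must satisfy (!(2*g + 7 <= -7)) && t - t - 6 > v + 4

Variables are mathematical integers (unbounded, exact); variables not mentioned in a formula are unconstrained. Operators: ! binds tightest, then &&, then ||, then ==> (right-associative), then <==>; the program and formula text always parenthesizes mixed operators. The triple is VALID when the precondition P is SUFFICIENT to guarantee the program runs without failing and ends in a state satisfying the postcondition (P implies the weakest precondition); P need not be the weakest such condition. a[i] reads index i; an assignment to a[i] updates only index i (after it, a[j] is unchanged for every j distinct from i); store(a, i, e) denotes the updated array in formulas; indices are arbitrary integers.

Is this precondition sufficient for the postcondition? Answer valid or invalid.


Working backward. After the program, the postcondition (!(2*g + 7 <= -7)) && t - t - 6 > v + 4 must hold; in canonical form it is (!(2*g <= -14)) && v < -10.
Before val := 2*t - 6: (!(2*g <= -14)) && v < -10
Before mem[c + 1] := val - 3: (!(2*g <= -14)) && v < -10
Before vec[4] := 3*val + c - 2: (!(2*g <= -14)) && v < -10
The weakest precondition is (!(2*g <= -14)) && v < -10.
Check whether (!(2*g <= -14)) && v < -9 implies it.
Countermodel: at the initial state g = -6, v = -10, the precondition holds but the weakest precondition fails.
Answer: invalid
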